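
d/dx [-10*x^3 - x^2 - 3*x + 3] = -30*x^2 - 2*x - 3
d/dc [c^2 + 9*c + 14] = 2*c + 9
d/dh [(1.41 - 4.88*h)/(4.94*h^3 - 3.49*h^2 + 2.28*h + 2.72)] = (48.2144*h^3 - 37.9274*h^2 + 9.8418*h - 16.4884)/(24.4036*h^6 - 34.4812*h^5 + 34.7065*h^4 + 10.9592*h^3 - 13.7872*h^2 + 12.4032*h + 7.3984)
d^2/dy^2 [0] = 0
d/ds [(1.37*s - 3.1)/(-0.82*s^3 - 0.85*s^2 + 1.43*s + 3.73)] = (2.2468*s^3 - 6.4615*s^2 - 5.27*s + 9.5431)/(0.6724*s^6 + 1.394*s^5 - 1.6227*s^4 - 8.5482*s^3 - 4.2961*s^2 + 10.6678*s + 13.9129)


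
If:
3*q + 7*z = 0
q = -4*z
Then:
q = 0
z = 0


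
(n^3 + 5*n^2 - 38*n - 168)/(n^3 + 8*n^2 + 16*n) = (n^2 + n - 42)/(n*(n + 4))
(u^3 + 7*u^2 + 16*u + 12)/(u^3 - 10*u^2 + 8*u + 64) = (u^2 + 5*u + 6)/(u^2 - 12*u + 32)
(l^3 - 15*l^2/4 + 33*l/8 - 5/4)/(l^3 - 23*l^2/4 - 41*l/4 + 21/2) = (8*l^3 - 30*l^2 + 33*l - 10)/(2*(4*l^3 - 23*l^2 - 41*l + 42))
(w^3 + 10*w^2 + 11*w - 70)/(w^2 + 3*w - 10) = w + 7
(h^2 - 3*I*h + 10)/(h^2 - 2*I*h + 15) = (h + 2*I)/(h + 3*I)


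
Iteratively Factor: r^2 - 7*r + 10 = (r - 5)*(r - 2)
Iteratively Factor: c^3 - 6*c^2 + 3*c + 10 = (c - 2)*(c^2 - 4*c - 5) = (c - 5)*(c - 2)*(c + 1)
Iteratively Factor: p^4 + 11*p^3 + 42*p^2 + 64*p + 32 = (p + 4)*(p^3 + 7*p^2 + 14*p + 8) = (p + 1)*(p + 4)*(p^2 + 6*p + 8) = (p + 1)*(p + 2)*(p + 4)*(p + 4)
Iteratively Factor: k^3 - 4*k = (k - 2)*(k^2 + 2*k) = (k - 2)*(k + 2)*(k)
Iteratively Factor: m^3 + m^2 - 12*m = (m)*(m^2 + m - 12) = m*(m + 4)*(m - 3)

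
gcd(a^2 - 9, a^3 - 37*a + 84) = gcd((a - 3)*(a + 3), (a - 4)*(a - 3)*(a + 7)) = a - 3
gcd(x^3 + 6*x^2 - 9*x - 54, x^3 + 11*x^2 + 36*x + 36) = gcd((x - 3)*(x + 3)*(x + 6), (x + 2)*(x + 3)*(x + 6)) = x^2 + 9*x + 18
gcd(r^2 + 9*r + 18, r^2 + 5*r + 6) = r + 3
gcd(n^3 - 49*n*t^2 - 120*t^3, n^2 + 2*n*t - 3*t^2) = n + 3*t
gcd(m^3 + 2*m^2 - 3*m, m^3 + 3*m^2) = m^2 + 3*m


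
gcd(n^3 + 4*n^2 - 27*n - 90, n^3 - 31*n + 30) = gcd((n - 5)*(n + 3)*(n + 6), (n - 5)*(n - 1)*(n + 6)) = n^2 + n - 30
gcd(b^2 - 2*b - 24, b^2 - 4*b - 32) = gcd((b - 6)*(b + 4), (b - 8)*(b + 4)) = b + 4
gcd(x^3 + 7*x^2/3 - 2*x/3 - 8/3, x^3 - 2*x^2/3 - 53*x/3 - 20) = x + 4/3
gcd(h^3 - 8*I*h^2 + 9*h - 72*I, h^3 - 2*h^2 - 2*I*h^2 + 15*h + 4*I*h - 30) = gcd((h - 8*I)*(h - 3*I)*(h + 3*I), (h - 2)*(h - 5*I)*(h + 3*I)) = h + 3*I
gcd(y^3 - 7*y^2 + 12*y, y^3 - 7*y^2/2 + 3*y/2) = y^2 - 3*y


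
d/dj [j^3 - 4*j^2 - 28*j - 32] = 3*j^2 - 8*j - 28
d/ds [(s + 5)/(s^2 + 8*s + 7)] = (s^2 + 8*s - 2*(s + 4)*(s + 5) + 7)/(s^2 + 8*s + 7)^2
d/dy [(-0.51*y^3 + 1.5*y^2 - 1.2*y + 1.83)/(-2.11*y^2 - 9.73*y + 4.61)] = (1.0761*y^4 + 9.9246*y^3 - 24.1803*y^2 + 21.5526*y + 12.2739)/(4.4521*y^4 + 41.0606*y^3 + 75.2187*y^2 - 89.7106*y + 21.2521)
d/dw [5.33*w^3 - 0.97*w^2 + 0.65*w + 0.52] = 15.99*w^2 - 1.94*w + 0.65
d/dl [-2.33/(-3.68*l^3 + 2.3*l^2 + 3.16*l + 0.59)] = (-25.7232*l^2 + 10.718*l + 7.3628)/(-3.68*l^3 + 2.3*l^2 + 3.16*l + 0.59)^2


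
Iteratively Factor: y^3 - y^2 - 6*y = (y + 2)*(y^2 - 3*y) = (y - 3)*(y + 2)*(y)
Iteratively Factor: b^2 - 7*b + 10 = (b - 2)*(b - 5)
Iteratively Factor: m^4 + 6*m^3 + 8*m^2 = (m)*(m^3 + 6*m^2 + 8*m) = m^2*(m^2 + 6*m + 8) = m^2*(m + 4)*(m + 2)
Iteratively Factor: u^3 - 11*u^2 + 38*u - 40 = (u - 5)*(u^2 - 6*u + 8) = (u - 5)*(u - 4)*(u - 2)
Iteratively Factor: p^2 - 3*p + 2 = (p - 1)*(p - 2)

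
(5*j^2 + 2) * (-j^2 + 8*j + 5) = -5*j^4 + 40*j^3 + 23*j^2 + 16*j + 10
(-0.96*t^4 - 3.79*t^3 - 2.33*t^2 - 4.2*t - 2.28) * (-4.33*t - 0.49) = 4.1568*t^5 + 16.8811*t^4 + 11.946*t^3 + 19.3277*t^2 + 11.9304*t + 1.1172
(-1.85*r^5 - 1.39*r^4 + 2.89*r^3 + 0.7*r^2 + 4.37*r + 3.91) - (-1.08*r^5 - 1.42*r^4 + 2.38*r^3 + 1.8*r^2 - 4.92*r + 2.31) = -0.77*r^5 + 0.03*r^4 + 0.51*r^3 - 1.1*r^2 + 9.29*r + 1.6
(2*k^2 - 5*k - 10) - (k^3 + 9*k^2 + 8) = -k^3 - 7*k^2 - 5*k - 18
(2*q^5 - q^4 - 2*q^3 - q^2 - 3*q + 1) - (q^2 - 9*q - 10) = 2*q^5 - q^4 - 2*q^3 - 2*q^2 + 6*q + 11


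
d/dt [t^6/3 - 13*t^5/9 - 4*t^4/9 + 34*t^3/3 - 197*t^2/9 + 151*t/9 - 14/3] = 2*t^5 - 65*t^4/9 - 16*t^3/9 + 34*t^2 - 394*t/9 + 151/9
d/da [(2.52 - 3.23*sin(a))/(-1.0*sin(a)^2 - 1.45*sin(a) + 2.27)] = (-3.23*sin(a)^2 + 5.04*sin(a) - 3.6781)*cos(a)/(1.0*sin(a)^4 + 2.9*sin(a)^3 - 2.4375*sin(a)^2 - 6.583*sin(a) + 5.1529)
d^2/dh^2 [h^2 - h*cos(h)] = h*cos(h) + 2*sin(h) + 2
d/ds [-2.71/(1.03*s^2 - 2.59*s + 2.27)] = (5.5826*s - 7.0189)/(1.03*s^2 - 2.59*s + 2.27)^2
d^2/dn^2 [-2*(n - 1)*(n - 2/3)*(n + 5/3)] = -12*n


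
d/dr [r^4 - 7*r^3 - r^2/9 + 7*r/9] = 4*r^3 - 21*r^2 - 2*r/9 + 7/9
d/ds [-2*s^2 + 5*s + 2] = 5 - 4*s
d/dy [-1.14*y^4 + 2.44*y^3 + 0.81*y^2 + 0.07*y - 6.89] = -4.56*y^3 + 7.32*y^2 + 1.62*y + 0.07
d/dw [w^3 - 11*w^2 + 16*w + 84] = 3*w^2 - 22*w + 16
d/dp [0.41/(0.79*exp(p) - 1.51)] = -0.3239*exp(p)/(0.79*exp(p) - 1.51)^2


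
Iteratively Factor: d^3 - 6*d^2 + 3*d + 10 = (d - 5)*(d^2 - d - 2) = (d - 5)*(d - 2)*(d + 1)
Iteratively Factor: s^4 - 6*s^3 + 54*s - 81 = (s - 3)*(s^3 - 3*s^2 - 9*s + 27) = (s - 3)*(s + 3)*(s^2 - 6*s + 9) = (s - 3)^2*(s + 3)*(s - 3)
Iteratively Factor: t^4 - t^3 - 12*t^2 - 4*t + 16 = (t + 2)*(t^3 - 3*t^2 - 6*t + 8) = (t - 4)*(t + 2)*(t^2 + t - 2) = (t - 4)*(t - 1)*(t + 2)*(t + 2)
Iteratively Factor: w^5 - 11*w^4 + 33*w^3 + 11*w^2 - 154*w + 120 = (w - 3)*(w^4 - 8*w^3 + 9*w^2 + 38*w - 40) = (w - 3)*(w - 1)*(w^3 - 7*w^2 + 2*w + 40) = (w - 5)*(w - 3)*(w - 1)*(w^2 - 2*w - 8) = (w - 5)*(w - 4)*(w - 3)*(w - 1)*(w + 2)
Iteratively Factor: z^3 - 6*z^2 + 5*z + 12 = (z - 4)*(z^2 - 2*z - 3) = (z - 4)*(z + 1)*(z - 3)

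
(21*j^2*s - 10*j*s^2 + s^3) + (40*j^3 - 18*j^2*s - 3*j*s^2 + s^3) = 40*j^3 + 3*j^2*s - 13*j*s^2 + 2*s^3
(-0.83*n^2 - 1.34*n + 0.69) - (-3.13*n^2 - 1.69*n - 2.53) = 2.3*n^2 + 0.35*n + 3.22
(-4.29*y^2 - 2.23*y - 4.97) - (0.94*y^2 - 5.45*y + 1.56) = -5.23*y^2 + 3.22*y - 6.53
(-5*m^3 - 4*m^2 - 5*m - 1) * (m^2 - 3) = -5*m^5 - 4*m^4 + 10*m^3 + 11*m^2 + 15*m + 3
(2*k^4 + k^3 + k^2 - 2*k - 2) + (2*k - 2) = 2*k^4 + k^3 + k^2 - 4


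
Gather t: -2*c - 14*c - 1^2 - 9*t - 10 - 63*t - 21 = -16*c - 72*t - 32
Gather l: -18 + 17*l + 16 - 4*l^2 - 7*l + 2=-4*l^2 + 10*l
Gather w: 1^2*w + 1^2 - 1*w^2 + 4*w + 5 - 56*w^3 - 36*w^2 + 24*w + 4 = -56*w^3 - 37*w^2 + 29*w + 10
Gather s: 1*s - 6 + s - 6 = 2*s - 12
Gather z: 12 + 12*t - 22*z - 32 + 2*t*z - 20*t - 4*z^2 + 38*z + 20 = -8*t - 4*z^2 + z*(2*t + 16)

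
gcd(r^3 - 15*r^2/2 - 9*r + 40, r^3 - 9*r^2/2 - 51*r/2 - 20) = r^2 - 11*r/2 - 20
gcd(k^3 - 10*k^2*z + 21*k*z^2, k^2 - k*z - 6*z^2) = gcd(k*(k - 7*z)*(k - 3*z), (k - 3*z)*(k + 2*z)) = -k + 3*z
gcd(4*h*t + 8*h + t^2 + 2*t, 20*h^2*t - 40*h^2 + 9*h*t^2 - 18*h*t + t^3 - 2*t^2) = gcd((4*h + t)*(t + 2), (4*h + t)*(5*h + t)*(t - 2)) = 4*h + t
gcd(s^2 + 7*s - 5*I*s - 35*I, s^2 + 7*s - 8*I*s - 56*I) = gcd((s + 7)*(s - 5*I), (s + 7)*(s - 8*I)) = s + 7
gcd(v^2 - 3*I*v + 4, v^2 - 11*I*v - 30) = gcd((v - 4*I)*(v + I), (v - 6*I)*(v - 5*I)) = 1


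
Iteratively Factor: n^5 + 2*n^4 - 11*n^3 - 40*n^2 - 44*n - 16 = (n + 2)*(n^4 - 11*n^2 - 18*n - 8) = (n + 2)^2*(n^3 - 2*n^2 - 7*n - 4) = (n + 1)*(n + 2)^2*(n^2 - 3*n - 4) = (n + 1)^2*(n + 2)^2*(n - 4)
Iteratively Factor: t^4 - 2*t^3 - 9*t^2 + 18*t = (t - 3)*(t^3 + t^2 - 6*t) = t*(t - 3)*(t^2 + t - 6) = t*(t - 3)*(t + 3)*(t - 2)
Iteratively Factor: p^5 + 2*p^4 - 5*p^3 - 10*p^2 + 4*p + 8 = (p + 2)*(p^4 - 5*p^2 + 4) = (p - 2)*(p + 2)*(p^3 + 2*p^2 - p - 2) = (p - 2)*(p - 1)*(p + 2)*(p^2 + 3*p + 2) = (p - 2)*(p - 1)*(p + 1)*(p + 2)*(p + 2)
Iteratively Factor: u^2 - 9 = (u - 3)*(u + 3)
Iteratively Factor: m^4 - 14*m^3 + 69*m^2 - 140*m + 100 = (m - 2)*(m^3 - 12*m^2 + 45*m - 50) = (m - 5)*(m - 2)*(m^2 - 7*m + 10) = (m - 5)^2*(m - 2)*(m - 2)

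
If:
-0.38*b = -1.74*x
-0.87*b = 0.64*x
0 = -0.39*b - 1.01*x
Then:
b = 0.00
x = 0.00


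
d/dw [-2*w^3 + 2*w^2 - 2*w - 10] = -6*w^2 + 4*w - 2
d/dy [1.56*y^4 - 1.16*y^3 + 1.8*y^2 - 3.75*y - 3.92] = 6.24*y^3 - 3.48*y^2 + 3.6*y - 3.75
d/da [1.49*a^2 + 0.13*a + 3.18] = 2.98*a + 0.13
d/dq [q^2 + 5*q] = 2*q + 5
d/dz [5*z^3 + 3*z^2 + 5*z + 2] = 15*z^2 + 6*z + 5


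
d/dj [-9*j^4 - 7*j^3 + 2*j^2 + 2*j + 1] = -36*j^3 - 21*j^2 + 4*j + 2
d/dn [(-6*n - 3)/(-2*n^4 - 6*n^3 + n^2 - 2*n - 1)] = 6*n*(-6*n^3 - 16*n^2 - 8*n + 1)/(4*n^8 + 24*n^7 + 32*n^6 - 4*n^5 + 29*n^4 + 8*n^3 + 2*n^2 + 4*n + 1)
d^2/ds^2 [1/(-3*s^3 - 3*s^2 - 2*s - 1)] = 2*(3*(3*s + 1)*(3*s^3 + 3*s^2 + 2*s + 1) - (9*s^2 + 6*s + 2)^2)/(3*s^3 + 3*s^2 + 2*s + 1)^3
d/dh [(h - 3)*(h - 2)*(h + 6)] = 3*h^2 + 2*h - 24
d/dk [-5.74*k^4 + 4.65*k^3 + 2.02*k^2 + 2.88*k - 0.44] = -22.96*k^3 + 13.95*k^2 + 4.04*k + 2.88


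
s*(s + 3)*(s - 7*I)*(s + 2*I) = s^4 + 3*s^3 - 5*I*s^3 + 14*s^2 - 15*I*s^2 + 42*s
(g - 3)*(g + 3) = g^2 - 9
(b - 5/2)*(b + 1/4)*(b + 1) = b^3 - 5*b^2/4 - 23*b/8 - 5/8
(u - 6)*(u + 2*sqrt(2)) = u^2 - 6*u + 2*sqrt(2)*u - 12*sqrt(2)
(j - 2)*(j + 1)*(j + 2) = j^3 + j^2 - 4*j - 4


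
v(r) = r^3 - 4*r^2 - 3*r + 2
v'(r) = 3*r^2 - 8*r - 3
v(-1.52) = -6.19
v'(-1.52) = 16.09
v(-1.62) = -7.89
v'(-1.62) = 17.83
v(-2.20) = -21.41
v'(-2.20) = 29.12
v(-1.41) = -4.53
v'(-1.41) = 14.24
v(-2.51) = -31.48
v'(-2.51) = 35.98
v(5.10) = 15.31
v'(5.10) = 34.23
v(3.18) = -15.83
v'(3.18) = 1.90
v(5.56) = 33.55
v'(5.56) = 45.26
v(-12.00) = -2266.00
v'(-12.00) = 525.00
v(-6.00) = -340.00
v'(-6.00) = 153.00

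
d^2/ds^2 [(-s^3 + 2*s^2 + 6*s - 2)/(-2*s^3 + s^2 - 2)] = 4*(-3*s^6 - 36*s^5 + 30*s^4 + 10*s^3 + 69*s^2 - 24*s - 2)/(8*s^9 - 12*s^8 + 6*s^7 + 23*s^6 - 24*s^5 + 6*s^4 + 24*s^3 - 12*s^2 + 8)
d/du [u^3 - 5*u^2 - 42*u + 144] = 3*u^2 - 10*u - 42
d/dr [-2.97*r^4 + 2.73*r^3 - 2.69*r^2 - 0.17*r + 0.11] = -11.88*r^3 + 8.19*r^2 - 5.38*r - 0.17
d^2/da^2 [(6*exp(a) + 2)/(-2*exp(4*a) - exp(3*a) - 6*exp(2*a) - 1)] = (-216*exp(8*a) - 260*exp(7*a) - 260*exp(6*a) - 414*exp(5*a) - 84*exp(4*a) - 146*exp(3*a) + 234*exp(2*a) + 48*exp(a) - 6)*exp(a)/(8*exp(12*a) + 12*exp(11*a) + 78*exp(10*a) + 73*exp(9*a) + 246*exp(8*a) + 120*exp(7*a) + 291*exp(6*a) + 36*exp(5*a) + 114*exp(4*a) + 3*exp(3*a) + 18*exp(2*a) + 1)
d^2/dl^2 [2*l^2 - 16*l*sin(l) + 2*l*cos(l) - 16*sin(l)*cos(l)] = 16*l*sin(l) - 2*l*cos(l) - 4*sin(l) + 32*sin(2*l) - 32*cos(l) + 4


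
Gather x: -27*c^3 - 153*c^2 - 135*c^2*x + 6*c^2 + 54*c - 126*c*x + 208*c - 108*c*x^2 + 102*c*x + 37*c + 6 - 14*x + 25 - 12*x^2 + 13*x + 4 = -27*c^3 - 147*c^2 + 299*c + x^2*(-108*c - 12) + x*(-135*c^2 - 24*c - 1) + 35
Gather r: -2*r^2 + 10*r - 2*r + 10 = -2*r^2 + 8*r + 10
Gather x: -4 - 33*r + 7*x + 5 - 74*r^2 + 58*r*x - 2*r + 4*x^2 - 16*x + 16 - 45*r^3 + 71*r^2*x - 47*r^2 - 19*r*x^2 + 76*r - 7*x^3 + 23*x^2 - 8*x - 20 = -45*r^3 - 121*r^2 + 41*r - 7*x^3 + x^2*(27 - 19*r) + x*(71*r^2 + 58*r - 17) - 3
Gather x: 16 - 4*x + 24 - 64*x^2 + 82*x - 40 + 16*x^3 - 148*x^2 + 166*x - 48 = 16*x^3 - 212*x^2 + 244*x - 48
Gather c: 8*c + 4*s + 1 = 8*c + 4*s + 1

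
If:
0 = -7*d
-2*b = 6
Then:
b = -3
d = 0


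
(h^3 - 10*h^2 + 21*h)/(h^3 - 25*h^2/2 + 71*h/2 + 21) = 2*h*(h - 3)/(2*h^2 - 11*h - 6)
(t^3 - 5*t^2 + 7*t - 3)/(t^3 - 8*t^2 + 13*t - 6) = (t - 3)/(t - 6)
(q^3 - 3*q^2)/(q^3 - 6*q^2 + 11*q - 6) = q^2/(q^2 - 3*q + 2)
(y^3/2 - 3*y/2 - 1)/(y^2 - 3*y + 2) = (y^2 + 2*y + 1)/(2*(y - 1))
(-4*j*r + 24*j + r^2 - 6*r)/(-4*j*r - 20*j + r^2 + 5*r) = (r - 6)/(r + 5)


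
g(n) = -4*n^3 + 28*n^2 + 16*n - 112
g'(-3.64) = -346.84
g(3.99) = 143.52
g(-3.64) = 393.66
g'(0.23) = 28.25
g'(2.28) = 81.30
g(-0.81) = -104.46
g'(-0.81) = -37.23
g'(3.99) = 48.40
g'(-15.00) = -3524.00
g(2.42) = 34.01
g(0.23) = -106.89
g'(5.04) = -6.58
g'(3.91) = 51.50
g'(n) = -12*n^2 + 56*n + 16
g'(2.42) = 81.24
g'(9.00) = -452.00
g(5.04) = 167.79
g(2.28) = 22.63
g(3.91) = 139.52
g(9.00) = -616.00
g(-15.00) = 19448.00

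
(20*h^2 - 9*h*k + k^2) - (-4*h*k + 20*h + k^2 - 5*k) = 20*h^2 - 5*h*k - 20*h + 5*k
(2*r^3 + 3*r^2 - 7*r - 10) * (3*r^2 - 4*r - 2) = 6*r^5 + r^4 - 37*r^3 - 8*r^2 + 54*r + 20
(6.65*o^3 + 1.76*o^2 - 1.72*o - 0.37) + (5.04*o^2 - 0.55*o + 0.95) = 6.65*o^3 + 6.8*o^2 - 2.27*o + 0.58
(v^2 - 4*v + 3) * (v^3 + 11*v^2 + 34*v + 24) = v^5 + 7*v^4 - 7*v^3 - 79*v^2 + 6*v + 72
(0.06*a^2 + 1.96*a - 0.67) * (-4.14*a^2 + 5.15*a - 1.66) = -0.2484*a^4 - 7.8054*a^3 + 12.7682*a^2 - 6.7041*a + 1.1122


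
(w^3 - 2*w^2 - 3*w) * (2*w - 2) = 2*w^4 - 6*w^3 - 2*w^2 + 6*w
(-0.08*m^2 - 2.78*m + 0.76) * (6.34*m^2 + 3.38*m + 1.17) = -0.5072*m^4 - 17.8956*m^3 - 4.6716*m^2 - 0.6838*m + 0.8892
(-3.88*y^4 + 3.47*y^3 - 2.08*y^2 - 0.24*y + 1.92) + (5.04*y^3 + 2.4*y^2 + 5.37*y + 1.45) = -3.88*y^4 + 8.51*y^3 + 0.32*y^2 + 5.13*y + 3.37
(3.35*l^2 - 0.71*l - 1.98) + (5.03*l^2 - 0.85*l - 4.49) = 8.38*l^2 - 1.56*l - 6.47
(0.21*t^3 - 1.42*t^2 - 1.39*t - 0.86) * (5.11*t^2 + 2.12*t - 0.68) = 1.0731*t^5 - 6.811*t^4 - 10.2561*t^3 - 6.3758*t^2 - 0.878*t + 0.5848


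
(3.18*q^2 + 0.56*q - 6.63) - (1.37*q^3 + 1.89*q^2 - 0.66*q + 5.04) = -1.37*q^3 + 1.29*q^2 + 1.22*q - 11.67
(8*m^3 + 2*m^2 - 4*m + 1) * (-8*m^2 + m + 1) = -64*m^5 - 8*m^4 + 42*m^3 - 10*m^2 - 3*m + 1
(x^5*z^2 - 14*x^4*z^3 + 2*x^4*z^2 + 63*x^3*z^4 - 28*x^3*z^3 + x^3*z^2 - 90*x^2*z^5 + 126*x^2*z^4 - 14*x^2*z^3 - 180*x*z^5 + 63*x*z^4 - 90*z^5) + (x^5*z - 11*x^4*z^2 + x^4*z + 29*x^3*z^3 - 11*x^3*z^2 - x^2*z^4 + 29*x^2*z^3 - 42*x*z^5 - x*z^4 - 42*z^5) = x^5*z^2 + x^5*z - 14*x^4*z^3 - 9*x^4*z^2 + x^4*z + 63*x^3*z^4 + x^3*z^3 - 10*x^3*z^2 - 90*x^2*z^5 + 125*x^2*z^4 + 15*x^2*z^3 - 222*x*z^5 + 62*x*z^4 - 132*z^5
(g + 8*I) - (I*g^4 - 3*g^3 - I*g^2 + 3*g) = -I*g^4 + 3*g^3 + I*g^2 - 2*g + 8*I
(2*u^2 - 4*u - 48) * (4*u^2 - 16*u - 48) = 8*u^4 - 48*u^3 - 224*u^2 + 960*u + 2304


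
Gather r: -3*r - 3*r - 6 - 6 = -6*r - 12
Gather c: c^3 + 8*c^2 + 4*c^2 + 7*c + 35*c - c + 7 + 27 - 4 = c^3 + 12*c^2 + 41*c + 30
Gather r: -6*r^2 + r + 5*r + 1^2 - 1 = -6*r^2 + 6*r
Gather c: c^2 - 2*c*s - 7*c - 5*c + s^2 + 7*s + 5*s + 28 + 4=c^2 + c*(-2*s - 12) + s^2 + 12*s + 32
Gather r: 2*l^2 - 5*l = 2*l^2 - 5*l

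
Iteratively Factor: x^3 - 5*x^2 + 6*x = (x)*(x^2 - 5*x + 6) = x*(x - 3)*(x - 2)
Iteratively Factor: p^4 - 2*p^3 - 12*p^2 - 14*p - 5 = (p + 1)*(p^3 - 3*p^2 - 9*p - 5) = (p + 1)^2*(p^2 - 4*p - 5) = (p + 1)^3*(p - 5)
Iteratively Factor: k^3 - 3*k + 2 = (k - 1)*(k^2 + k - 2) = (k - 1)^2*(k + 2)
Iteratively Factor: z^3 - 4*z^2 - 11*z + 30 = (z - 5)*(z^2 + z - 6) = (z - 5)*(z + 3)*(z - 2)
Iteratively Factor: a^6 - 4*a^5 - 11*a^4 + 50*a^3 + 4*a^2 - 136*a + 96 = (a - 2)*(a^5 - 2*a^4 - 15*a^3 + 20*a^2 + 44*a - 48) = (a - 4)*(a - 2)*(a^4 + 2*a^3 - 7*a^2 - 8*a + 12) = (a - 4)*(a - 2)*(a - 1)*(a^3 + 3*a^2 - 4*a - 12) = (a - 4)*(a - 2)*(a - 1)*(a + 3)*(a^2 - 4) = (a - 4)*(a - 2)^2*(a - 1)*(a + 3)*(a + 2)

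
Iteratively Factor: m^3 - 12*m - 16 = (m + 2)*(m^2 - 2*m - 8) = (m + 2)^2*(m - 4)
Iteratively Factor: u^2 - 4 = (u + 2)*(u - 2)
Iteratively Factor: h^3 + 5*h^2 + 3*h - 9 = (h + 3)*(h^2 + 2*h - 3) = (h + 3)^2*(h - 1)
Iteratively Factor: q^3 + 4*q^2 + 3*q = (q)*(q^2 + 4*q + 3) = q*(q + 3)*(q + 1)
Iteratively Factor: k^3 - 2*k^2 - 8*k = (k)*(k^2 - 2*k - 8) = k*(k - 4)*(k + 2)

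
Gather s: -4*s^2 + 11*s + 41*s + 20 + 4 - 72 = -4*s^2 + 52*s - 48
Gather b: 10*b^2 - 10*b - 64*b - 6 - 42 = 10*b^2 - 74*b - 48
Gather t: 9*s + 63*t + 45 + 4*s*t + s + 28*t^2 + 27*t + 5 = 10*s + 28*t^2 + t*(4*s + 90) + 50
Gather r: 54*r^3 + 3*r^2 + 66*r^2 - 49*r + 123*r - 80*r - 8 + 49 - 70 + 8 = 54*r^3 + 69*r^2 - 6*r - 21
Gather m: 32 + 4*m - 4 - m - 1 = 3*m + 27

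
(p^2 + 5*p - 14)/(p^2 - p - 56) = (p - 2)/(p - 8)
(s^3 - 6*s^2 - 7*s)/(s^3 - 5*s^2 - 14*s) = (s + 1)/(s + 2)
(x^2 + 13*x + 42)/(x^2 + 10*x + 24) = (x + 7)/(x + 4)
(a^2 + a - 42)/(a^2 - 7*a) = (a^2 + a - 42)/(a*(a - 7))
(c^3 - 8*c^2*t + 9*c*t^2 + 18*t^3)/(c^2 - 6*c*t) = c - 2*t - 3*t^2/c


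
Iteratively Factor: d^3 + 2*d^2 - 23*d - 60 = (d - 5)*(d^2 + 7*d + 12) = (d - 5)*(d + 4)*(d + 3)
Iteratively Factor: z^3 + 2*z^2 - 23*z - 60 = (z - 5)*(z^2 + 7*z + 12) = (z - 5)*(z + 3)*(z + 4)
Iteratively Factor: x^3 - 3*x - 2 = (x - 2)*(x^2 + 2*x + 1) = (x - 2)*(x + 1)*(x + 1)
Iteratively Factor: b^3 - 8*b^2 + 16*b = (b - 4)*(b^2 - 4*b) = b*(b - 4)*(b - 4)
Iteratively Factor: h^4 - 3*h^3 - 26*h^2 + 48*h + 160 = (h + 4)*(h^3 - 7*h^2 + 2*h + 40) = (h + 2)*(h + 4)*(h^2 - 9*h + 20) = (h - 5)*(h + 2)*(h + 4)*(h - 4)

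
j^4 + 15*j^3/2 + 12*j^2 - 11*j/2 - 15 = (j - 1)*(j + 3/2)*(j + 2)*(j + 5)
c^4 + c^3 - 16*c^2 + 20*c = c*(c - 2)^2*(c + 5)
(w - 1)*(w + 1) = w^2 - 1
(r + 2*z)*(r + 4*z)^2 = r^3 + 10*r^2*z + 32*r*z^2 + 32*z^3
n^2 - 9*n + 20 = (n - 5)*(n - 4)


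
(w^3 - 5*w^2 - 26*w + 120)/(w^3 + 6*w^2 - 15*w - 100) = (w - 6)/(w + 5)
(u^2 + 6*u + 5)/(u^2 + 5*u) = (u + 1)/u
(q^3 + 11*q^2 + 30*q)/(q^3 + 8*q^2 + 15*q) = (q + 6)/(q + 3)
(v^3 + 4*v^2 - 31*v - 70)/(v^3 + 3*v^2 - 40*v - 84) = (v - 5)/(v - 6)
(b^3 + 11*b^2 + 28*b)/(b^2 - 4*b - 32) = b*(b + 7)/(b - 8)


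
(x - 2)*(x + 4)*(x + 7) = x^3 + 9*x^2 + 6*x - 56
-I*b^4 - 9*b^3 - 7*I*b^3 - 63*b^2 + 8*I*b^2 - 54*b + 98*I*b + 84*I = (b + 6)*(b - 7*I)*(b - 2*I)*(-I*b - I)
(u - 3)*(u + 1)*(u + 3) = u^3 + u^2 - 9*u - 9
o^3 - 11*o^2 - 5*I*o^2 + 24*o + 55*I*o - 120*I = (o - 8)*(o - 3)*(o - 5*I)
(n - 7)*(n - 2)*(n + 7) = n^3 - 2*n^2 - 49*n + 98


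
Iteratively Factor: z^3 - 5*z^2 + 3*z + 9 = (z - 3)*(z^2 - 2*z - 3) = (z - 3)*(z + 1)*(z - 3)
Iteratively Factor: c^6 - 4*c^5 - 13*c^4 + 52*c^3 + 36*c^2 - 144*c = (c - 3)*(c^5 - c^4 - 16*c^3 + 4*c^2 + 48*c) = (c - 3)*(c - 2)*(c^4 + c^3 - 14*c^2 - 24*c) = (c - 3)*(c - 2)*(c + 3)*(c^3 - 2*c^2 - 8*c) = (c - 3)*(c - 2)*(c + 2)*(c + 3)*(c^2 - 4*c) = (c - 4)*(c - 3)*(c - 2)*(c + 2)*(c + 3)*(c)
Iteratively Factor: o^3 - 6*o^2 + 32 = (o - 4)*(o^2 - 2*o - 8) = (o - 4)*(o + 2)*(o - 4)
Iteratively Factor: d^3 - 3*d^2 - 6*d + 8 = (d - 4)*(d^2 + d - 2) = (d - 4)*(d + 2)*(d - 1)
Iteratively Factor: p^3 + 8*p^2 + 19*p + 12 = (p + 3)*(p^2 + 5*p + 4) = (p + 1)*(p + 3)*(p + 4)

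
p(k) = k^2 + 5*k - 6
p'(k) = 2*k + 5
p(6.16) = 62.75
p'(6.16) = 17.32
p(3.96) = 29.48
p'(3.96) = 12.92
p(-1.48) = -11.21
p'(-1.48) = 2.04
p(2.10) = 8.91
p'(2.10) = 9.20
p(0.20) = -4.96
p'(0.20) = 5.40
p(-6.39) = 2.88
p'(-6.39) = -7.78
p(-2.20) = -12.16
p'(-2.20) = 0.60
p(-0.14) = -6.68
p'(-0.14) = 4.72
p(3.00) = 18.00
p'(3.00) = 11.00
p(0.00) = -6.00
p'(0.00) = 5.00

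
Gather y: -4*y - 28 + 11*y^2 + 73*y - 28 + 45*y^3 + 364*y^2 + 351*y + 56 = 45*y^3 + 375*y^2 + 420*y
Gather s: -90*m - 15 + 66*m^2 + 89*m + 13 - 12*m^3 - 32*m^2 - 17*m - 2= -12*m^3 + 34*m^2 - 18*m - 4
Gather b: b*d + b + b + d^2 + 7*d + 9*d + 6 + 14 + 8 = b*(d + 2) + d^2 + 16*d + 28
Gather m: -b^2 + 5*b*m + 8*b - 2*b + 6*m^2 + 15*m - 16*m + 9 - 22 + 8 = -b^2 + 6*b + 6*m^2 + m*(5*b - 1) - 5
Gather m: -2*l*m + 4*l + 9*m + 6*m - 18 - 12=4*l + m*(15 - 2*l) - 30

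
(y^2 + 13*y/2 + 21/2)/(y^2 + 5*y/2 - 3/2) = (2*y + 7)/(2*y - 1)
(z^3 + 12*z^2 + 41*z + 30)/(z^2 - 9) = (z^3 + 12*z^2 + 41*z + 30)/(z^2 - 9)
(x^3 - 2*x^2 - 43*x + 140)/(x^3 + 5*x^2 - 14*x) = (x^2 - 9*x + 20)/(x*(x - 2))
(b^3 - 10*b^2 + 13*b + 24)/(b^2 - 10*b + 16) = (b^2 - 2*b - 3)/(b - 2)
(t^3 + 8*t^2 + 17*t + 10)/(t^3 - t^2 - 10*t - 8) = (t + 5)/(t - 4)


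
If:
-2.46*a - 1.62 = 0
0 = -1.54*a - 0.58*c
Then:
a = -0.66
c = 1.75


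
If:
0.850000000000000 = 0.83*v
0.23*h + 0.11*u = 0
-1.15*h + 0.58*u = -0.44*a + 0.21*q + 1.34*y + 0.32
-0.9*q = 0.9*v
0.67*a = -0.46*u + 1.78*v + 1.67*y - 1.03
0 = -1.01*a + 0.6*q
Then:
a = -0.61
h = 0.37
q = -1.02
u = -0.78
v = 1.02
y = -0.93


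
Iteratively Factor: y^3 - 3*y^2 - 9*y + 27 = (y + 3)*(y^2 - 6*y + 9) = (y - 3)*(y + 3)*(y - 3)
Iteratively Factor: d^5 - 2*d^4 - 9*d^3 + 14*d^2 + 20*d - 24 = (d - 2)*(d^4 - 9*d^2 - 4*d + 12) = (d - 3)*(d - 2)*(d^3 + 3*d^2 - 4) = (d - 3)*(d - 2)*(d + 2)*(d^2 + d - 2) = (d - 3)*(d - 2)*(d + 2)^2*(d - 1)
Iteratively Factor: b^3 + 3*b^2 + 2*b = (b)*(b^2 + 3*b + 2) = b*(b + 1)*(b + 2)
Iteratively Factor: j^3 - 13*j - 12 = (j + 1)*(j^2 - j - 12) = (j + 1)*(j + 3)*(j - 4)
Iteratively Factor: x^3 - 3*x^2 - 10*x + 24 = (x - 2)*(x^2 - x - 12) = (x - 2)*(x + 3)*(x - 4)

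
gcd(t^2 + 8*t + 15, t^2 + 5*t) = t + 5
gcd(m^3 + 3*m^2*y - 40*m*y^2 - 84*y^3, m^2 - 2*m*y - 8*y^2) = m + 2*y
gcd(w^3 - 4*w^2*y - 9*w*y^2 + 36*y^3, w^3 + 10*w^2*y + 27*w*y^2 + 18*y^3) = w + 3*y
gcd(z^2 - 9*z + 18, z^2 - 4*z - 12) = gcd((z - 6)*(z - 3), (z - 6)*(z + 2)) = z - 6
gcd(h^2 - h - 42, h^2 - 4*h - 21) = h - 7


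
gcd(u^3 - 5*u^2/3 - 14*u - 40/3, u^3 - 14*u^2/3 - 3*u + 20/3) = u^2 - 11*u/3 - 20/3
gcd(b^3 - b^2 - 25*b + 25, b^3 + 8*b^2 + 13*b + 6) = 1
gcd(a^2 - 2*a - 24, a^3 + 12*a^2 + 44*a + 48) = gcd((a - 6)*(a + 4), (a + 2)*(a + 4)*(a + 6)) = a + 4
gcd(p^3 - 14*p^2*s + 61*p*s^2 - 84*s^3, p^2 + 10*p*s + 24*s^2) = 1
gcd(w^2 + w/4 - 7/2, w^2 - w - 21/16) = w - 7/4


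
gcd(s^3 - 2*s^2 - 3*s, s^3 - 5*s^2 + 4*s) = s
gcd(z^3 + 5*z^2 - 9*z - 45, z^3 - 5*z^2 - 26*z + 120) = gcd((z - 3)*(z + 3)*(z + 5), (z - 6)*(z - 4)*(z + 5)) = z + 5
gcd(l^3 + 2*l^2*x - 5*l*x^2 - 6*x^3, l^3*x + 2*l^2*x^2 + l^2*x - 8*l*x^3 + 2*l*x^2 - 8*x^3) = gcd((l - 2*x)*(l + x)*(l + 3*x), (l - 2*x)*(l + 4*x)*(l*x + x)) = -l + 2*x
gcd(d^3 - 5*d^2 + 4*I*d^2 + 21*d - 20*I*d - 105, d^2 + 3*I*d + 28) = d + 7*I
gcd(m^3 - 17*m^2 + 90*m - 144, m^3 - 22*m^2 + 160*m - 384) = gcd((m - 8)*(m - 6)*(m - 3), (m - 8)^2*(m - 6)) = m^2 - 14*m + 48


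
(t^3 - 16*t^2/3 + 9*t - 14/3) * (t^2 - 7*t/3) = t^5 - 23*t^4/3 + 193*t^3/9 - 77*t^2/3 + 98*t/9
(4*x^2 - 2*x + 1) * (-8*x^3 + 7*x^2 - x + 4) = -32*x^5 + 44*x^4 - 26*x^3 + 25*x^2 - 9*x + 4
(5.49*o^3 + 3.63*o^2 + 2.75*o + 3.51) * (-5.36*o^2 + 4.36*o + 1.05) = -29.4264*o^5 + 4.4796*o^4 + 6.8513*o^3 - 3.0121*o^2 + 18.1911*o + 3.6855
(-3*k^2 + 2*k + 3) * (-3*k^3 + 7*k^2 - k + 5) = 9*k^5 - 27*k^4 + 8*k^3 + 4*k^2 + 7*k + 15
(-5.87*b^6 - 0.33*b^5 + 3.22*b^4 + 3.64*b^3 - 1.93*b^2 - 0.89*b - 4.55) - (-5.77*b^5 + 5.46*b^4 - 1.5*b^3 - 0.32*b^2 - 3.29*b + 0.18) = -5.87*b^6 + 5.44*b^5 - 2.24*b^4 + 5.14*b^3 - 1.61*b^2 + 2.4*b - 4.73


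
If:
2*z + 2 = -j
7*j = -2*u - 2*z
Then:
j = -2*z - 2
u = 6*z + 7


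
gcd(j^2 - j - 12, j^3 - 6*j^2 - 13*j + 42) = j + 3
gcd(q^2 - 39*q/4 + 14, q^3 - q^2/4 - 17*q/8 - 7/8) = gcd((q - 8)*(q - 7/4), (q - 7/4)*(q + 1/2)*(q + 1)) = q - 7/4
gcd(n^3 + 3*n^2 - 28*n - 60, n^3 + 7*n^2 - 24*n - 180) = n^2 + n - 30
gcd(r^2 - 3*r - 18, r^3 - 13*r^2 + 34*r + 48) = r - 6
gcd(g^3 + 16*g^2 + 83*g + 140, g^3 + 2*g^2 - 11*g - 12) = g + 4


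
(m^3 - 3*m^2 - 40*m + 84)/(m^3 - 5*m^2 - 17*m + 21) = (m^2 + 4*m - 12)/(m^2 + 2*m - 3)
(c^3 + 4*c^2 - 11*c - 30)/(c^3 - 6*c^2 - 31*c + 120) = (c + 2)/(c - 8)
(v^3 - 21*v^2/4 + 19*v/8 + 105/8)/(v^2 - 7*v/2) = v - 7/4 - 15/(4*v)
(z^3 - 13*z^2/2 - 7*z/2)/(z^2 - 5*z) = (2*z^2 - 13*z - 7)/(2*(z - 5))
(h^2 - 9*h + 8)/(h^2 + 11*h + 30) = (h^2 - 9*h + 8)/(h^2 + 11*h + 30)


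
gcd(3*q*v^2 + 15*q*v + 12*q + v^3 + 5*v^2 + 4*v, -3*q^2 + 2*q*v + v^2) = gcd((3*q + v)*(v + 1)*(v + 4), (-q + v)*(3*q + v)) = 3*q + v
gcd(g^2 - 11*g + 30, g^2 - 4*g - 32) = 1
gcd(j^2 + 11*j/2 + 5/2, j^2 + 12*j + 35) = j + 5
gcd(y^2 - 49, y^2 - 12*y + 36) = 1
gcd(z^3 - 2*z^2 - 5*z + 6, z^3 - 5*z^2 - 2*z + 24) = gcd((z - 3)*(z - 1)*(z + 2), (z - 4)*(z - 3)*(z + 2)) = z^2 - z - 6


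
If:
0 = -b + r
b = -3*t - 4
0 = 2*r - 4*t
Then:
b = -8/5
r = -8/5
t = -4/5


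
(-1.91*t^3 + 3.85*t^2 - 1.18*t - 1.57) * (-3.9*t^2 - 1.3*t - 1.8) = 7.449*t^5 - 12.532*t^4 + 3.035*t^3 + 0.726999999999999*t^2 + 4.165*t + 2.826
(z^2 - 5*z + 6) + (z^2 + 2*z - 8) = 2*z^2 - 3*z - 2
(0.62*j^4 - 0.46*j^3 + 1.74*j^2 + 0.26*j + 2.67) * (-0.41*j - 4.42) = -0.2542*j^5 - 2.5518*j^4 + 1.3198*j^3 - 7.7974*j^2 - 2.2439*j - 11.8014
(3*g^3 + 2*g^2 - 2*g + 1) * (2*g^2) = 6*g^5 + 4*g^4 - 4*g^3 + 2*g^2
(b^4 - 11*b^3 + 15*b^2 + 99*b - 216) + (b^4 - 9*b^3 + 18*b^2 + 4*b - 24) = 2*b^4 - 20*b^3 + 33*b^2 + 103*b - 240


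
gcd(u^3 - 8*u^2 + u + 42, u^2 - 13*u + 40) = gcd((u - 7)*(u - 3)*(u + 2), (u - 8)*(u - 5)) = 1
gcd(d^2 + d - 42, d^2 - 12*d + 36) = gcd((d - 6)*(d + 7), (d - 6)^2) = d - 6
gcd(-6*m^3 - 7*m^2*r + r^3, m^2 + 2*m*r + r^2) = m + r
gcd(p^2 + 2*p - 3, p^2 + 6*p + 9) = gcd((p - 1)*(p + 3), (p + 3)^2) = p + 3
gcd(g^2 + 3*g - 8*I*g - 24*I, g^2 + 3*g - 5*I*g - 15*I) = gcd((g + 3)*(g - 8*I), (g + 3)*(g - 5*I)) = g + 3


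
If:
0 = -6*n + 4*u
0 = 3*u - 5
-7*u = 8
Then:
No Solution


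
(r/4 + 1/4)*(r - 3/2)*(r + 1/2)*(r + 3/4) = r^4/4 + 3*r^3/16 - 7*r^2/16 - 33*r/64 - 9/64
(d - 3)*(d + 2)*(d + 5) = d^3 + 4*d^2 - 11*d - 30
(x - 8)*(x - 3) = x^2 - 11*x + 24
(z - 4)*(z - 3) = z^2 - 7*z + 12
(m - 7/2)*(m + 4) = m^2 + m/2 - 14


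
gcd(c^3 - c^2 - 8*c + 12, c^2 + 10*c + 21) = c + 3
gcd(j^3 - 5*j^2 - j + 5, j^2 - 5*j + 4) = j - 1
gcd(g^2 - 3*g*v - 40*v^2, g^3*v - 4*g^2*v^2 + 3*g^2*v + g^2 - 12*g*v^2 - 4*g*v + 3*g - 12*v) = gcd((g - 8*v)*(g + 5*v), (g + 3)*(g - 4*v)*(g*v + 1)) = 1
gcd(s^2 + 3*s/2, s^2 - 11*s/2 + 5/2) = 1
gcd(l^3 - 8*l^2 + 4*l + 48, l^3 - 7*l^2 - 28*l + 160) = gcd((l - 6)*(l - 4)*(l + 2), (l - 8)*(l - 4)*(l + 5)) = l - 4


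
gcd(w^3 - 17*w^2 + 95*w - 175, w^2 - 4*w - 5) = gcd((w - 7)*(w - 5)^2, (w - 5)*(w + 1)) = w - 5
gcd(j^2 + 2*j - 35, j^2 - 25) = j - 5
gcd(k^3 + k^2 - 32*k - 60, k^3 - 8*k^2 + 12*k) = k - 6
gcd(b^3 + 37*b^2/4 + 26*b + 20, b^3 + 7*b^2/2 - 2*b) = b + 4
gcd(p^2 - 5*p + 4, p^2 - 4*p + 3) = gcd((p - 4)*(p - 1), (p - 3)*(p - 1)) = p - 1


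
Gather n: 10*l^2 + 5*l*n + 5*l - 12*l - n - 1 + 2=10*l^2 - 7*l + n*(5*l - 1) + 1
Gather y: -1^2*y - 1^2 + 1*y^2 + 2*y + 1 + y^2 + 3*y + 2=2*y^2 + 4*y + 2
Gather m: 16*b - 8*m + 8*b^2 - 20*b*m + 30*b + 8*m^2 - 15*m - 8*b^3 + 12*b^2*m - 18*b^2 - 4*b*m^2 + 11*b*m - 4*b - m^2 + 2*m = -8*b^3 - 10*b^2 + 42*b + m^2*(7 - 4*b) + m*(12*b^2 - 9*b - 21)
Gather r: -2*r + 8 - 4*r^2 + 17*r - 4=-4*r^2 + 15*r + 4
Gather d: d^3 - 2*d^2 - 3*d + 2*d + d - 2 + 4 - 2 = d^3 - 2*d^2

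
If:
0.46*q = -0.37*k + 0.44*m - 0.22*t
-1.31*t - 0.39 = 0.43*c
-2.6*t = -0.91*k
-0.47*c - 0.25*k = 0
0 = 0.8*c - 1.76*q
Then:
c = 0.90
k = -1.70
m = -1.30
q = 0.41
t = -0.59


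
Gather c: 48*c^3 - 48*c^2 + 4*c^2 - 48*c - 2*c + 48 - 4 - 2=48*c^3 - 44*c^2 - 50*c + 42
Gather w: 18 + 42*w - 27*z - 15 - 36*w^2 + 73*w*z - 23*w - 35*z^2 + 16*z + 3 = -36*w^2 + w*(73*z + 19) - 35*z^2 - 11*z + 6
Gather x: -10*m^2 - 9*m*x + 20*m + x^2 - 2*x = -10*m^2 + 20*m + x^2 + x*(-9*m - 2)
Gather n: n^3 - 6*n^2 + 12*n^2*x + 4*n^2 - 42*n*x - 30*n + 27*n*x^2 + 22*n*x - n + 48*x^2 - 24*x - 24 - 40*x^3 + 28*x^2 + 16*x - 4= n^3 + n^2*(12*x - 2) + n*(27*x^2 - 20*x - 31) - 40*x^3 + 76*x^2 - 8*x - 28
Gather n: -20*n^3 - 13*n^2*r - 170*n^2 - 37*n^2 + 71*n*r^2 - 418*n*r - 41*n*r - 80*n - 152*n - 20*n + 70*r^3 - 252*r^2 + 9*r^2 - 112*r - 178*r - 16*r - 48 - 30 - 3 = -20*n^3 + n^2*(-13*r - 207) + n*(71*r^2 - 459*r - 252) + 70*r^3 - 243*r^2 - 306*r - 81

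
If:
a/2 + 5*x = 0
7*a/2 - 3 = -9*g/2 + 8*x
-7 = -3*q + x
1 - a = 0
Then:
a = 1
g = -13/45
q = 23/10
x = -1/10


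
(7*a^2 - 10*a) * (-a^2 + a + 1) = -7*a^4 + 17*a^3 - 3*a^2 - 10*a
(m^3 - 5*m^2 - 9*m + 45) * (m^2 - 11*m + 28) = m^5 - 16*m^4 + 74*m^3 + 4*m^2 - 747*m + 1260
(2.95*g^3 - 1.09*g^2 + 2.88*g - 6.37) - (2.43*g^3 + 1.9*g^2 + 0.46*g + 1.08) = 0.52*g^3 - 2.99*g^2 + 2.42*g - 7.45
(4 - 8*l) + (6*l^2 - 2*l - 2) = 6*l^2 - 10*l + 2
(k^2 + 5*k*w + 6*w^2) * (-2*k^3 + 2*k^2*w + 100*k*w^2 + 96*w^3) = -2*k^5 - 8*k^4*w + 98*k^3*w^2 + 608*k^2*w^3 + 1080*k*w^4 + 576*w^5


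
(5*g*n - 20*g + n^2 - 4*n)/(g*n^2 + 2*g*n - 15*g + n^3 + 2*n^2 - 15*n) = (5*g*n - 20*g + n^2 - 4*n)/(g*n^2 + 2*g*n - 15*g + n^3 + 2*n^2 - 15*n)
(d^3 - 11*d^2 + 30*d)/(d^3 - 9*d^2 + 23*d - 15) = d*(d - 6)/(d^2 - 4*d + 3)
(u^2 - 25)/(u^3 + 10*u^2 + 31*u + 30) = (u - 5)/(u^2 + 5*u + 6)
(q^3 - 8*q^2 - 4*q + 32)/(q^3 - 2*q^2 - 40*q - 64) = (q - 2)/(q + 4)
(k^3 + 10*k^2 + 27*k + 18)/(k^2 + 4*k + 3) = k + 6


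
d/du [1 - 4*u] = -4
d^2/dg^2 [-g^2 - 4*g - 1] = -2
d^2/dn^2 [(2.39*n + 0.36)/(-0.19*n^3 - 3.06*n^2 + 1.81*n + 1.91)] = (-0.517674*n^5 - 8.49322799999999*n^4 - 49.750714*n^3 - 29.890524*n^2 - 72.632052*n + 9.958034)/(0.006859*n^9 + 0.331398*n^8 + 5.141229*n^7 + 22.131759*n^6 - 55.639815*n^5 - 19.637736*n^4 + 59.622032*n^3 + 14.717505*n^2 - 19.809183*n - 6.967871)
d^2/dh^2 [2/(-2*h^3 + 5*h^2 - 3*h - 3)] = 4*((6*h - 5)*(2*h^3 - 5*h^2 + 3*h + 3) - (6*h^2 - 10*h + 3)^2)/(2*h^3 - 5*h^2 + 3*h + 3)^3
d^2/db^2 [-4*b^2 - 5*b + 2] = -8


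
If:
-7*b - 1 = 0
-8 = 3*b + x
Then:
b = -1/7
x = -53/7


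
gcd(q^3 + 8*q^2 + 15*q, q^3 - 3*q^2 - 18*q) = q^2 + 3*q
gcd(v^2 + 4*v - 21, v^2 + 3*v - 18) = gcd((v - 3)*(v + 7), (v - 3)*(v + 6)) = v - 3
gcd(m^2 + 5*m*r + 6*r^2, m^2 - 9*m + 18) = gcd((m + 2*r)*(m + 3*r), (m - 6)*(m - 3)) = 1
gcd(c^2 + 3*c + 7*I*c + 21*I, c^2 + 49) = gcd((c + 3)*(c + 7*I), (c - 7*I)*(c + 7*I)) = c + 7*I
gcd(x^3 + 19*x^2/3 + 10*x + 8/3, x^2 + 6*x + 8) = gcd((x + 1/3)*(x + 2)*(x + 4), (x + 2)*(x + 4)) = x^2 + 6*x + 8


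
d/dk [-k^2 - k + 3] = -2*k - 1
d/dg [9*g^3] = 27*g^2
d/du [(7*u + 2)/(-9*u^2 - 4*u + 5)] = (63*u^2 + 36*u + 43)/(81*u^4 + 72*u^3 - 74*u^2 - 40*u + 25)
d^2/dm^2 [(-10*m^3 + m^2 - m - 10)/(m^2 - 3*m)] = 4*(-44*m^3 - 15*m^2 + 45*m - 45)/(m^3*(m^3 - 9*m^2 + 27*m - 27))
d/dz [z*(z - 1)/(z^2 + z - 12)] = 2*(z^2 - 12*z + 6)/(z^4 + 2*z^3 - 23*z^2 - 24*z + 144)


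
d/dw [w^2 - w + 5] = 2*w - 1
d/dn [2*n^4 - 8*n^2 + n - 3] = 8*n^3 - 16*n + 1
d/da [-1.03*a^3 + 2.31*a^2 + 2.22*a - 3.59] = -3.09*a^2 + 4.62*a + 2.22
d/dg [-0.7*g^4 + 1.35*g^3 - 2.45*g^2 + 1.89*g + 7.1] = -2.8*g^3 + 4.05*g^2 - 4.9*g + 1.89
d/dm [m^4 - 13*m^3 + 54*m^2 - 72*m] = 4*m^3 - 39*m^2 + 108*m - 72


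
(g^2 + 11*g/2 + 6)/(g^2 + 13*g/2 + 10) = (2*g + 3)/(2*g + 5)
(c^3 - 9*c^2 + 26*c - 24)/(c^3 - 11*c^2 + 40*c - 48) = (c - 2)/(c - 4)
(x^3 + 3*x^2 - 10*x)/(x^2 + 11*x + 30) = x*(x - 2)/(x + 6)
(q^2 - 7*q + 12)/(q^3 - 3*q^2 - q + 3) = (q - 4)/(q^2 - 1)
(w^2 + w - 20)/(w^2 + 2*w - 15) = (w - 4)/(w - 3)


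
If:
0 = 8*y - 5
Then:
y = 5/8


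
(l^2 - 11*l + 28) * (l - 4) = l^3 - 15*l^2 + 72*l - 112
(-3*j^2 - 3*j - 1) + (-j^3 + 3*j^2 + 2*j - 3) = -j^3 - j - 4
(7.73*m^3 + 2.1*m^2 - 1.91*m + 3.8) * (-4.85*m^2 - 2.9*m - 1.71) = -37.4905*m^5 - 32.602*m^4 - 10.0448*m^3 - 16.482*m^2 - 7.7539*m - 6.498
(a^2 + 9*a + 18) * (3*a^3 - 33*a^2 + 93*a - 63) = 3*a^5 - 6*a^4 - 150*a^3 + 180*a^2 + 1107*a - 1134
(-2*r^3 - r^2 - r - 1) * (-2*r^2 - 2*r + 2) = 4*r^5 + 6*r^4 + 2*r^2 - 2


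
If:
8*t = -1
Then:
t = -1/8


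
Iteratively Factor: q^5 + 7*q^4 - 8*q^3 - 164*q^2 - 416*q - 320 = (q + 2)*(q^4 + 5*q^3 - 18*q^2 - 128*q - 160) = (q - 5)*(q + 2)*(q^3 + 10*q^2 + 32*q + 32) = (q - 5)*(q + 2)^2*(q^2 + 8*q + 16) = (q - 5)*(q + 2)^2*(q + 4)*(q + 4)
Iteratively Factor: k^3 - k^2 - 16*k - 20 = (k + 2)*(k^2 - 3*k - 10) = (k + 2)^2*(k - 5)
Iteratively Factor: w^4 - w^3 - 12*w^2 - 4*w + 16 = (w - 1)*(w^3 - 12*w - 16) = (w - 1)*(w + 2)*(w^2 - 2*w - 8) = (w - 1)*(w + 2)^2*(w - 4)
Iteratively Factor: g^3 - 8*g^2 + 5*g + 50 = (g + 2)*(g^2 - 10*g + 25) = (g - 5)*(g + 2)*(g - 5)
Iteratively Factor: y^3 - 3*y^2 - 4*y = (y)*(y^2 - 3*y - 4) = y*(y + 1)*(y - 4)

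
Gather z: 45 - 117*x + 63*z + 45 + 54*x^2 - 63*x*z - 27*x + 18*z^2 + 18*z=54*x^2 - 144*x + 18*z^2 + z*(81 - 63*x) + 90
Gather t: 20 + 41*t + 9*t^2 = 9*t^2 + 41*t + 20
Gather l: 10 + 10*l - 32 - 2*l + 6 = 8*l - 16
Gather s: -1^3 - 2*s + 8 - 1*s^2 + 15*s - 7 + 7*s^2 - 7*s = 6*s^2 + 6*s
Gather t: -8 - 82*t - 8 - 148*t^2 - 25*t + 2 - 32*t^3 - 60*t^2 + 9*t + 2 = -32*t^3 - 208*t^2 - 98*t - 12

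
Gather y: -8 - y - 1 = -y - 9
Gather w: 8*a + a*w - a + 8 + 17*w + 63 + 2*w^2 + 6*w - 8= 7*a + 2*w^2 + w*(a + 23) + 63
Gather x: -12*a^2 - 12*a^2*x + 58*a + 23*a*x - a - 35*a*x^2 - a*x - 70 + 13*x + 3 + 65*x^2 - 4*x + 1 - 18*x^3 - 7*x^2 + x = -12*a^2 + 57*a - 18*x^3 + x^2*(58 - 35*a) + x*(-12*a^2 + 22*a + 10) - 66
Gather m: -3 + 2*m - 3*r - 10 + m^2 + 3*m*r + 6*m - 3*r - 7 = m^2 + m*(3*r + 8) - 6*r - 20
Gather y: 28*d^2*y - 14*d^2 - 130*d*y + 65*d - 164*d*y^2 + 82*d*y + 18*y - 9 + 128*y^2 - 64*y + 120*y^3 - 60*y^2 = -14*d^2 + 65*d + 120*y^3 + y^2*(68 - 164*d) + y*(28*d^2 - 48*d - 46) - 9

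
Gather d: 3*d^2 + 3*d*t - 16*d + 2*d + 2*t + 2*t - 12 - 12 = 3*d^2 + d*(3*t - 14) + 4*t - 24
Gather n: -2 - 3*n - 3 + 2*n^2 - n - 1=2*n^2 - 4*n - 6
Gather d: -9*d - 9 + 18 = 9 - 9*d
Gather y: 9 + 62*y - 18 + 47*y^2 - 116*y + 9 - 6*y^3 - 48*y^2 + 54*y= -6*y^3 - y^2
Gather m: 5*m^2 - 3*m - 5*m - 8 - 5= 5*m^2 - 8*m - 13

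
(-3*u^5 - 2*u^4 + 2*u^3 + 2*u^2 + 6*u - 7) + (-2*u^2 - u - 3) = -3*u^5 - 2*u^4 + 2*u^3 + 5*u - 10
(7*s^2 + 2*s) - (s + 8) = 7*s^2 + s - 8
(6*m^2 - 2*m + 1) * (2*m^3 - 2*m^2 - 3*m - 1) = 12*m^5 - 16*m^4 - 12*m^3 - 2*m^2 - m - 1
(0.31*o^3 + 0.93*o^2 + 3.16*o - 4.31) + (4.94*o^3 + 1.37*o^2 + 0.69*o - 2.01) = 5.25*o^3 + 2.3*o^2 + 3.85*o - 6.32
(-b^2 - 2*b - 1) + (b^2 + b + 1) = -b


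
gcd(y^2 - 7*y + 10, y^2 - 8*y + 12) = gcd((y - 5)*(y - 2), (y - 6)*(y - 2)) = y - 2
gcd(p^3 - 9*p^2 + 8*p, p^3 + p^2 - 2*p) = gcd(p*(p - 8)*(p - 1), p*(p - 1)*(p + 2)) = p^2 - p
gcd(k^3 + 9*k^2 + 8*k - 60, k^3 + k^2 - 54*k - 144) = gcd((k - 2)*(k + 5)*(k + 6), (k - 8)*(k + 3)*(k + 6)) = k + 6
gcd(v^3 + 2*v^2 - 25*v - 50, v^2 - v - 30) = v + 5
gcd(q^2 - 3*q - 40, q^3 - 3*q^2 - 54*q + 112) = q - 8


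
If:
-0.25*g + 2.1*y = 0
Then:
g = 8.4*y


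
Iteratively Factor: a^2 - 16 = (a + 4)*(a - 4)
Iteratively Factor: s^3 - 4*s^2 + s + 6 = (s + 1)*(s^2 - 5*s + 6) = (s - 3)*(s + 1)*(s - 2)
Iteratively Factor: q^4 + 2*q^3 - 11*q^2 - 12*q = (q + 1)*(q^3 + q^2 - 12*q) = q*(q + 1)*(q^2 + q - 12) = q*(q + 1)*(q + 4)*(q - 3)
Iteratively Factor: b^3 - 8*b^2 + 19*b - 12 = (b - 4)*(b^2 - 4*b + 3) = (b - 4)*(b - 1)*(b - 3)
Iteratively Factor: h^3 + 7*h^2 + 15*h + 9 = (h + 3)*(h^2 + 4*h + 3) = (h + 1)*(h + 3)*(h + 3)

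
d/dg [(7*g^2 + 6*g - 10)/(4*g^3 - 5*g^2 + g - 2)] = (-28*g^4 - 48*g^3 + 157*g^2 - 128*g - 2)/(16*g^6 - 40*g^5 + 33*g^4 - 26*g^3 + 21*g^2 - 4*g + 4)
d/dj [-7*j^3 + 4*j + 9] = 4 - 21*j^2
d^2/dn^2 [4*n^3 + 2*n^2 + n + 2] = 24*n + 4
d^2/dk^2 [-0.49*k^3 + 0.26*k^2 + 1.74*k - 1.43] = 0.52 - 2.94*k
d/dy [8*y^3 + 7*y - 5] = 24*y^2 + 7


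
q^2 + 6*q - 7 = (q - 1)*(q + 7)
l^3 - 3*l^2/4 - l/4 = l*(l - 1)*(l + 1/4)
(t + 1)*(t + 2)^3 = t^4 + 7*t^3 + 18*t^2 + 20*t + 8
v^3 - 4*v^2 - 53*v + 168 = (v - 8)*(v - 3)*(v + 7)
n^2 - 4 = (n - 2)*(n + 2)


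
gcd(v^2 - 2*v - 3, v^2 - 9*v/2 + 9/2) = v - 3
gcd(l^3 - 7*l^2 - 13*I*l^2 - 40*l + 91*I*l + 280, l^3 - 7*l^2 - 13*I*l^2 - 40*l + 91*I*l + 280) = l^3 + l^2*(-7 - 13*I) + l*(-40 + 91*I) + 280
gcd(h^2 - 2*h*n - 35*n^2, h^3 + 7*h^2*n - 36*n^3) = 1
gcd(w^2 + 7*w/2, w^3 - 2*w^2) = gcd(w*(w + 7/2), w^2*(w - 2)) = w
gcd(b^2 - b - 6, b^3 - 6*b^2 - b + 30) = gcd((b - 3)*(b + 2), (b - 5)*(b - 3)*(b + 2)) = b^2 - b - 6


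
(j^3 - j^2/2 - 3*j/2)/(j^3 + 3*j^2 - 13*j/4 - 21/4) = 2*j/(2*j + 7)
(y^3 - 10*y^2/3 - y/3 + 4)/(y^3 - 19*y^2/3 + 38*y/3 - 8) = (y + 1)/(y - 2)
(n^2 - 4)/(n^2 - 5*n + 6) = (n + 2)/(n - 3)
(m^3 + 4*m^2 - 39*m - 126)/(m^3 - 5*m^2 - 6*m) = (m^2 + 10*m + 21)/(m*(m + 1))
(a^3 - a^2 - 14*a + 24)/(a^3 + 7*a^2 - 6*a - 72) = (a - 2)/(a + 6)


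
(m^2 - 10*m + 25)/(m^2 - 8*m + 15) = (m - 5)/(m - 3)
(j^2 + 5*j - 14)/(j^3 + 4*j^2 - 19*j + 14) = 1/(j - 1)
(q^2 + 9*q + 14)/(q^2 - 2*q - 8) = (q + 7)/(q - 4)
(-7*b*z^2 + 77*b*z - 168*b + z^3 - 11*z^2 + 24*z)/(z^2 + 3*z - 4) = (-7*b*z^2 + 77*b*z - 168*b + z^3 - 11*z^2 + 24*z)/(z^2 + 3*z - 4)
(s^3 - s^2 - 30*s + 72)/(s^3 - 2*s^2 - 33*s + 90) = (s - 4)/(s - 5)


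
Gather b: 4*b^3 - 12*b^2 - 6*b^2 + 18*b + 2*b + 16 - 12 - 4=4*b^3 - 18*b^2 + 20*b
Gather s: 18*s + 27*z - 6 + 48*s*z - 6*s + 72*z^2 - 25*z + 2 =s*(48*z + 12) + 72*z^2 + 2*z - 4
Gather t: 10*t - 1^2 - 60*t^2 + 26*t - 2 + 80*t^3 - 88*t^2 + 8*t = 80*t^3 - 148*t^2 + 44*t - 3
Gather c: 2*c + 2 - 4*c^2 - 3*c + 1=-4*c^2 - c + 3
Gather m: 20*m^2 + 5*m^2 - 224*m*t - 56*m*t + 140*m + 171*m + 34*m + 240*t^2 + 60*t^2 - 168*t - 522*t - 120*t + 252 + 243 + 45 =25*m^2 + m*(345 - 280*t) + 300*t^2 - 810*t + 540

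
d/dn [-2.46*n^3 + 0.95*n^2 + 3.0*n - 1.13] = -7.38*n^2 + 1.9*n + 3.0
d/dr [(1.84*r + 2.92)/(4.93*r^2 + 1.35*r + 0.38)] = (9.0712*r^2 + 2.484*r - (1.84*r + 2.92)*(9.86*r + 1.35) + 0.6992)/(4.93*r^2 + 1.35*r + 0.38)^2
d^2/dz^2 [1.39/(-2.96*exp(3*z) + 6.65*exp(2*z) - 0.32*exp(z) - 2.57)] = (-1.39*(8.88*exp(2*z) - 13.3*exp(z) + 0.32)*(17.76*exp(2*z) - 26.6*exp(z) + 0.64)*exp(z) + (37.0296*exp(2*z) - 36.974*exp(z) + 0.4448)*(2.96*exp(3*z) - 6.65*exp(2*z) + 0.32*exp(z) + 2.57))*exp(z)/(2.96*exp(3*z) - 6.65*exp(2*z) + 0.32*exp(z) + 2.57)^3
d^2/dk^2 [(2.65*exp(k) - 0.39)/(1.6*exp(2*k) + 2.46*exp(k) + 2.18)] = (6.784*exp(4*k) - 14.424*exp(3*k) - 60.06432*exp(2*k) - 11.130264*exp(k) + 14.685352)*exp(k)/(4.096*exp(6*k) + 18.8928*exp(5*k) + 45.79008*exp(4*k) + 66.369816*exp(3*k) + 62.388984*exp(2*k) + 35.072712*exp(k) + 10.360232)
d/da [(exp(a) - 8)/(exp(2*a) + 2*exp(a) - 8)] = (-2*(exp(a) - 8)*(exp(a) + 1) + exp(2*a) + 2*exp(a) - 8)*exp(a)/(exp(2*a) + 2*exp(a) - 8)^2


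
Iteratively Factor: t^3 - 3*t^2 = (t)*(t^2 - 3*t) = t*(t - 3)*(t)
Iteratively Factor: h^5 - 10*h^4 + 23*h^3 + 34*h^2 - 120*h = (h - 4)*(h^4 - 6*h^3 - h^2 + 30*h) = h*(h - 4)*(h^3 - 6*h^2 - h + 30) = h*(h - 4)*(h + 2)*(h^2 - 8*h + 15) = h*(h - 4)*(h - 3)*(h + 2)*(h - 5)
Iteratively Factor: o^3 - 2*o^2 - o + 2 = (o + 1)*(o^2 - 3*o + 2) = (o - 2)*(o + 1)*(o - 1)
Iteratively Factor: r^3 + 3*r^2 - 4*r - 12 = (r - 2)*(r^2 + 5*r + 6) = (r - 2)*(r + 2)*(r + 3)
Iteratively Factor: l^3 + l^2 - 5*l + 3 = (l + 3)*(l^2 - 2*l + 1) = (l - 1)*(l + 3)*(l - 1)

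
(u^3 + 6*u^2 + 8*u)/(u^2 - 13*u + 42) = u*(u^2 + 6*u + 8)/(u^2 - 13*u + 42)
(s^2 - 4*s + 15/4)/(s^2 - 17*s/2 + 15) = (s - 3/2)/(s - 6)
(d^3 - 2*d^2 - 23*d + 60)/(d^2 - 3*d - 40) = (d^2 - 7*d + 12)/(d - 8)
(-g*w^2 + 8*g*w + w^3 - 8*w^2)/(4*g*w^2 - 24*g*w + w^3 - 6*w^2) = (-g*w + 8*g + w^2 - 8*w)/(4*g*w - 24*g + w^2 - 6*w)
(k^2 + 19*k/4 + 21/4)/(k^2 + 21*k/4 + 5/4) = (4*k^2 + 19*k + 21)/(4*k^2 + 21*k + 5)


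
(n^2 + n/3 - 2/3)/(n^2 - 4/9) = 3*(n + 1)/(3*n + 2)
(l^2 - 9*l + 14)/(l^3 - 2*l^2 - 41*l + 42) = (l - 2)/(l^2 + 5*l - 6)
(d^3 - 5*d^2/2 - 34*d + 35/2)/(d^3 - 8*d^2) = (2*d^3 - 5*d^2 - 68*d + 35)/(2*d^2*(d - 8))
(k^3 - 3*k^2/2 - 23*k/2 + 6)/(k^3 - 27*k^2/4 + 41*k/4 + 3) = 2*(2*k^2 + 5*k - 3)/(4*k^2 - 11*k - 3)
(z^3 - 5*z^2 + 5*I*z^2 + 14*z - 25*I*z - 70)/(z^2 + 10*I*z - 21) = (z^2 - z*(5 + 2*I) + 10*I)/(z + 3*I)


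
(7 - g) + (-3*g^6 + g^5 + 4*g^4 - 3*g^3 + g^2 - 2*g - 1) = -3*g^6 + g^5 + 4*g^4 - 3*g^3 + g^2 - 3*g + 6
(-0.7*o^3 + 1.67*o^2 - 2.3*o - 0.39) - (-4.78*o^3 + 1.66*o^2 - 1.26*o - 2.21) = 4.08*o^3 + 0.01*o^2 - 1.04*o + 1.82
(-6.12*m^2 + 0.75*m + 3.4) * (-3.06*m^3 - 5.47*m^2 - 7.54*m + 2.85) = 18.7272*m^5 + 31.1814*m^4 + 31.6383*m^3 - 41.695*m^2 - 23.4985*m + 9.69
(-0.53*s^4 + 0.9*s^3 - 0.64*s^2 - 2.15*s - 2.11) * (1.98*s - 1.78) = -1.0494*s^5 + 2.7254*s^4 - 2.8692*s^3 - 3.1178*s^2 - 0.3508*s + 3.7558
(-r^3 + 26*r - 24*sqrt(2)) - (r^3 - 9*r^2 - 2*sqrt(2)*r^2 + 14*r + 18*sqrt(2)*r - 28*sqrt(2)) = -2*r^3 + 2*sqrt(2)*r^2 + 9*r^2 - 18*sqrt(2)*r + 12*r + 4*sqrt(2)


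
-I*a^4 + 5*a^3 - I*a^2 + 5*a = a*(a - I)*(a + 5*I)*(-I*a + 1)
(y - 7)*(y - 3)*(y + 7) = y^3 - 3*y^2 - 49*y + 147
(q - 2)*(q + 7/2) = q^2 + 3*q/2 - 7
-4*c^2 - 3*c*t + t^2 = (-4*c + t)*(c + t)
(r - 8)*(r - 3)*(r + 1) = r^3 - 10*r^2 + 13*r + 24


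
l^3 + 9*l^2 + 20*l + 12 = (l + 1)*(l + 2)*(l + 6)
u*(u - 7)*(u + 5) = u^3 - 2*u^2 - 35*u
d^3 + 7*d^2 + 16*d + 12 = (d + 2)^2*(d + 3)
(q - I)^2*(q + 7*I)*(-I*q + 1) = -I*q^4 + 6*q^3 - 8*I*q^2 + 6*q - 7*I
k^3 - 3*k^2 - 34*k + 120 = (k - 5)*(k - 4)*(k + 6)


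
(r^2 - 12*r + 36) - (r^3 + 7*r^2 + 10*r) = -r^3 - 6*r^2 - 22*r + 36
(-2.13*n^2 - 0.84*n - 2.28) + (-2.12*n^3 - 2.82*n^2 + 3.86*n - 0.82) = -2.12*n^3 - 4.95*n^2 + 3.02*n - 3.1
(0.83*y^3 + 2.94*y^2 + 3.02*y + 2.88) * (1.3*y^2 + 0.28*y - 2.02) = 1.079*y^5 + 4.0544*y^4 + 3.0726*y^3 - 1.3492*y^2 - 5.294*y - 5.8176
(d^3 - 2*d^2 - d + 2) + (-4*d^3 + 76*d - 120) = -3*d^3 - 2*d^2 + 75*d - 118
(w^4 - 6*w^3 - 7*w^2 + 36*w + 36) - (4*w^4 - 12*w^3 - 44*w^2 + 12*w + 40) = -3*w^4 + 6*w^3 + 37*w^2 + 24*w - 4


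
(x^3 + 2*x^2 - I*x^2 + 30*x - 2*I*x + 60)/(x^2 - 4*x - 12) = (x^2 - I*x + 30)/(x - 6)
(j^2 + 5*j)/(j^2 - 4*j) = (j + 5)/(j - 4)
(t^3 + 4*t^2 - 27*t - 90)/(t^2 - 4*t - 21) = (t^2 + t - 30)/(t - 7)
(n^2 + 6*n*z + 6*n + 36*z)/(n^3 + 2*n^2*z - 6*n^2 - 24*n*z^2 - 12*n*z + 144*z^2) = (-n - 6)/(-n^2 + 4*n*z + 6*n - 24*z)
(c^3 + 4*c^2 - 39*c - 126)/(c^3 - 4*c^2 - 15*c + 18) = (c + 7)/(c - 1)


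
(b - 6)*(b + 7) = b^2 + b - 42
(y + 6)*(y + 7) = y^2 + 13*y + 42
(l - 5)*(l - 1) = l^2 - 6*l + 5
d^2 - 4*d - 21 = (d - 7)*(d + 3)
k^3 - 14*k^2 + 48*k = k*(k - 8)*(k - 6)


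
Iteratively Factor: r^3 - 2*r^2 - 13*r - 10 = (r + 1)*(r^2 - 3*r - 10) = (r + 1)*(r + 2)*(r - 5)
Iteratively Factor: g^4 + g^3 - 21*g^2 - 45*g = (g)*(g^3 + g^2 - 21*g - 45) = g*(g + 3)*(g^2 - 2*g - 15) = g*(g - 5)*(g + 3)*(g + 3)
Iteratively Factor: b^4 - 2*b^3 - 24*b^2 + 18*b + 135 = (b + 3)*(b^3 - 5*b^2 - 9*b + 45) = (b - 3)*(b + 3)*(b^2 - 2*b - 15) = (b - 5)*(b - 3)*(b + 3)*(b + 3)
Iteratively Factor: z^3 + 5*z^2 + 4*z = (z)*(z^2 + 5*z + 4) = z*(z + 1)*(z + 4)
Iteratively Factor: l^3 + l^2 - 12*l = (l + 4)*(l^2 - 3*l) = (l - 3)*(l + 4)*(l)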